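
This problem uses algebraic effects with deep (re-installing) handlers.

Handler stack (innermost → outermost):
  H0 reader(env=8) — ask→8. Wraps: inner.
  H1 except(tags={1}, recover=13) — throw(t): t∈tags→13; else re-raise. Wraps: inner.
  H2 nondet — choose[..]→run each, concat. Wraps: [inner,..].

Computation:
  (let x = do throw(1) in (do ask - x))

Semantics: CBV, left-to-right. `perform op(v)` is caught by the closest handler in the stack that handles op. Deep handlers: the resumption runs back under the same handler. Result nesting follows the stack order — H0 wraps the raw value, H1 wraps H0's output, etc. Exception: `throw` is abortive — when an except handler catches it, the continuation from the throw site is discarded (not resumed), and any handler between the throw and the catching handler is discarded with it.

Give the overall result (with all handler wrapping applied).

Evaluation trace:
throw(1) @ H1 caught ⇒ 13
H2 returns [13]
= [13]

Answer: [13]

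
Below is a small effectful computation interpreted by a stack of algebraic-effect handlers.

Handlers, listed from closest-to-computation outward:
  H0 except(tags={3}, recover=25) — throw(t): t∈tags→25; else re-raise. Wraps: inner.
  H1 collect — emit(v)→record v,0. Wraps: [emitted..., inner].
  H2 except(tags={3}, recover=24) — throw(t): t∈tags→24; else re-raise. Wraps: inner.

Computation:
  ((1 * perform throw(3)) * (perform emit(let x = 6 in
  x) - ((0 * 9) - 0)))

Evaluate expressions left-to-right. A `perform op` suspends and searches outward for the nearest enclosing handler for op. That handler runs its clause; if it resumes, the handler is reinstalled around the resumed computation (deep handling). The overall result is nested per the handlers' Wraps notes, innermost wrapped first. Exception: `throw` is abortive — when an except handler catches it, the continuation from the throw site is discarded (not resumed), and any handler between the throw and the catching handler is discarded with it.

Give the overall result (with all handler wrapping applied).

Step-by-step:
throw(3) @ H0 caught ⇒ 25
H1 returns [25]
H2 returns [25]
= [25]

Answer: [25]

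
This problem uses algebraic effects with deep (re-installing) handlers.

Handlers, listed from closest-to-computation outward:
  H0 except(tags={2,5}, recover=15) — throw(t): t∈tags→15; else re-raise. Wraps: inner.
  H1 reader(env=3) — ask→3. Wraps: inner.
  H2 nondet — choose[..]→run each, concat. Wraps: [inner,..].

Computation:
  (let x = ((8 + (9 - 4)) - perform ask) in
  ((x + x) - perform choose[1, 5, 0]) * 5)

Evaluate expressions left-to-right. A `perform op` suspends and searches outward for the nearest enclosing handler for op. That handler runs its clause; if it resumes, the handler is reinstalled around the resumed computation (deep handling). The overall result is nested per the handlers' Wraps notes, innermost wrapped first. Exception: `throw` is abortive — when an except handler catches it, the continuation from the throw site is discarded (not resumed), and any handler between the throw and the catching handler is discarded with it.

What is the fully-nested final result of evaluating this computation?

Step-by-step:
ask @ H1 ⇒ 3
choose[1, 5, 0] @ H2
  branch[0] choose=1:
    H0 returns 95
    H1 returns 95
    H2 returns [95]
  branch[1] choose=5:
    H0 returns 75
    H1 returns 75
    H2 returns [75]
  branch[2] choose=0:
    H0 returns 100
    H1 returns 100
    H2 returns [100]
= [95, 75, 100]

Answer: [95, 75, 100]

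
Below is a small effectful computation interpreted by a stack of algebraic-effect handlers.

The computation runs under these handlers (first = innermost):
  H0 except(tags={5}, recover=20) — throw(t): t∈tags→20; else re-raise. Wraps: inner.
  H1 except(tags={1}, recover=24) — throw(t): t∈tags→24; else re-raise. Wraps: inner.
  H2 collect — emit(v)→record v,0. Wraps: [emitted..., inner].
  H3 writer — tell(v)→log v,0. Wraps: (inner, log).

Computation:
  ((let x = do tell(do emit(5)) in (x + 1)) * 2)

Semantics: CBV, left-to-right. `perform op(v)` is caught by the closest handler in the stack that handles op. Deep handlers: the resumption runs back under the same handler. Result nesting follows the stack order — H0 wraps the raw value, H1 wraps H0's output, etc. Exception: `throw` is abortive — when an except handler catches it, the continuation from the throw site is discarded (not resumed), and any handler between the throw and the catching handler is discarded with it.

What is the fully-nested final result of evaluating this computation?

Answer: ([5, 2], (0))

Evaluation trace:
emit(5) @ H2 ⇒ out+=5
tell(0) @ H3 ⇒ log+=0
H0 returns 2
H1 returns 2
H2 returns [5, 2]
H3 returns ([5, 2], (0))
= ([5, 2], (0))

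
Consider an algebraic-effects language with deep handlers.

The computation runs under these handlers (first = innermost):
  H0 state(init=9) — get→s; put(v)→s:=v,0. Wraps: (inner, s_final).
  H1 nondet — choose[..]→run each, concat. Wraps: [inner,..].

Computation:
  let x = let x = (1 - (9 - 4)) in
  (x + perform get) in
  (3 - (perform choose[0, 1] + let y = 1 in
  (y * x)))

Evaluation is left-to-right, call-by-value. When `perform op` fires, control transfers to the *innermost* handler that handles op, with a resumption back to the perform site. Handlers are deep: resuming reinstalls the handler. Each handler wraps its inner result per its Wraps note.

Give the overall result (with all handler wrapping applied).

Answer: [(-2, 9), (-3, 9)]

Evaluation trace:
get @ H0 ⇒ 9
choose[0, 1] @ H1
  branch[0] choose=0:
    H0 returns (-2, 9)
    H1 returns [(-2, 9)]
  branch[1] choose=1:
    H0 returns (-3, 9)
    H1 returns [(-3, 9)]
= [(-2, 9), (-3, 9)]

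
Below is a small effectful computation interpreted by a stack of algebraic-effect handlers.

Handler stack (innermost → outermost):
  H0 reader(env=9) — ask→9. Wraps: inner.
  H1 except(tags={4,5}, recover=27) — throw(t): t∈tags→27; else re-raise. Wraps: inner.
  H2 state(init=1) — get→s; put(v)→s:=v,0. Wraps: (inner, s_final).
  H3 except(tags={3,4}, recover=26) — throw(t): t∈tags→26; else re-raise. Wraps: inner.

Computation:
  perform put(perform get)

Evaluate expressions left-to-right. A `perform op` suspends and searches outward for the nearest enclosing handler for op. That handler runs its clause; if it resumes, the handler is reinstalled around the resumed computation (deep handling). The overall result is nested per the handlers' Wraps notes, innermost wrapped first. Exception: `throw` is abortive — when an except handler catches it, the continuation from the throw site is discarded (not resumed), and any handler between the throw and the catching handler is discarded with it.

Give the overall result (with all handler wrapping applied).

Answer: (0, 1)

Step-by-step:
get @ H2 ⇒ 1
put(1) @ H2 ⇒ s:=1
H0 returns 0
H1 returns 0
H2 returns (0, 1)
H3 returns (0, 1)
= (0, 1)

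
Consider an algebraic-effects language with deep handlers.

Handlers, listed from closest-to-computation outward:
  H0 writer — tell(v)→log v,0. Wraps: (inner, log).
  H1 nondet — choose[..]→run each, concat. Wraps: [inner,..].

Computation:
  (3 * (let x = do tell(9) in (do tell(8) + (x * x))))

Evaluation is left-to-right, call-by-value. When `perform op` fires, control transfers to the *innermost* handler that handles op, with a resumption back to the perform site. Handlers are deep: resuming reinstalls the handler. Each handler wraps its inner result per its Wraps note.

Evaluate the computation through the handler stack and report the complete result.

Answer: [(0, (9, 8))]

Evaluation trace:
tell(9) @ H0 ⇒ log+=9
tell(8) @ H0 ⇒ log+=8
H0 returns (0, (9, 8))
H1 returns [(0, (9, 8))]
= [(0, (9, 8))]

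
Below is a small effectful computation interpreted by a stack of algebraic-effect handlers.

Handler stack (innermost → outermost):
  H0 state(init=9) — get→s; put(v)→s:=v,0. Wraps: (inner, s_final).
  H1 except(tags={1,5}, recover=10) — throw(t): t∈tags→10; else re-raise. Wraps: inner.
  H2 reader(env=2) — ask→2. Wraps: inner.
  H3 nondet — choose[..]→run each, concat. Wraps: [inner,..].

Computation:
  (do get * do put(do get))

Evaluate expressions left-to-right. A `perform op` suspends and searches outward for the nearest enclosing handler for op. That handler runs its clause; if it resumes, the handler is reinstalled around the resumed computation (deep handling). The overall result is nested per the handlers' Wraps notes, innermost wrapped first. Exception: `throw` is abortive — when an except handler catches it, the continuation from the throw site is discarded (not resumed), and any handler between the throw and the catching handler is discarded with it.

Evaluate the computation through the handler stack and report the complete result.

Answer: [(0, 9)]

Working:
get @ H0 ⇒ 9
get @ H0 ⇒ 9
put(9) @ H0 ⇒ s:=9
H0 returns (0, 9)
H1 returns (0, 9)
H2 returns (0, 9)
H3 returns [(0, 9)]
= [(0, 9)]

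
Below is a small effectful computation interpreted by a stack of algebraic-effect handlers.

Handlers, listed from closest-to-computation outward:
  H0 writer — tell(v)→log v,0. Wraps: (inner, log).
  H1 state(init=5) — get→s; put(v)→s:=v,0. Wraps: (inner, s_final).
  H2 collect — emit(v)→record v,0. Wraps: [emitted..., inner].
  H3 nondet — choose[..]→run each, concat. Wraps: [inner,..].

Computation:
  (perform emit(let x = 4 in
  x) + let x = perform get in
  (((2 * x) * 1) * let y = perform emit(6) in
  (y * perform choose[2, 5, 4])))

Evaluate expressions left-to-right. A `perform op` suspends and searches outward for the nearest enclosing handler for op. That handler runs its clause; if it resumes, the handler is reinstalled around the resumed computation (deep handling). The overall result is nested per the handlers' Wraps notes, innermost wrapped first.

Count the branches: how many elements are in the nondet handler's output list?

Working:
emit(4) @ H2 ⇒ out+=4
get @ H1 ⇒ 5
emit(6) @ H2 ⇒ out+=6
choose[2, 5, 4] @ H3
  branch[0] choose=2:
    H0 returns (0, ())
    H1 returns ((0, ()), 5)
    H2 returns [4, 6, ((0, ()), 5)]
    H3 returns [[4, 6, ((0, ()), 5)]]
  branch[1] choose=5:
    H0 returns (0, ())
    H1 returns ((0, ()), 5)
    H2 returns [4, 6, ((0, ()), 5)]
    H3 returns [[4, 6, ((0, ()), 5)]]
  branch[2] choose=4:
    H0 returns (0, ())
    H1 returns ((0, ()), 5)
    H2 returns [4, 6, ((0, ()), 5)]
    H3 returns [[4, 6, ((0, ()), 5)]]
= [[4, 6, ((0, ()), 5)], [4, 6, ((0, ()), 5)], [4, 6, ((0, ()), 5)]]

Answer: 3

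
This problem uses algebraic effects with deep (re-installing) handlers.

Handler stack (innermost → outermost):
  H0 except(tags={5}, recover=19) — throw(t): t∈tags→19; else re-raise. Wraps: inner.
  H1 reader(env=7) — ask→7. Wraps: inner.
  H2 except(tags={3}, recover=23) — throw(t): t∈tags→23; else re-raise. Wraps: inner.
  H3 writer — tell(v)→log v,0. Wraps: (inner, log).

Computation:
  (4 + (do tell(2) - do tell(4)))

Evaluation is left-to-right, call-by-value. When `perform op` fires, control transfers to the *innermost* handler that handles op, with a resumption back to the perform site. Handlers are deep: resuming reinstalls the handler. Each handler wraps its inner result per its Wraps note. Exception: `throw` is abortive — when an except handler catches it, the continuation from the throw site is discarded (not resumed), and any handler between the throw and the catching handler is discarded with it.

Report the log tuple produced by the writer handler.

Answer: (2, 4)

Evaluation trace:
tell(2) @ H3 ⇒ log+=2
tell(4) @ H3 ⇒ log+=4
H0 returns 4
H1 returns 4
H2 returns 4
H3 returns (4, (2, 4))
= (4, (2, 4))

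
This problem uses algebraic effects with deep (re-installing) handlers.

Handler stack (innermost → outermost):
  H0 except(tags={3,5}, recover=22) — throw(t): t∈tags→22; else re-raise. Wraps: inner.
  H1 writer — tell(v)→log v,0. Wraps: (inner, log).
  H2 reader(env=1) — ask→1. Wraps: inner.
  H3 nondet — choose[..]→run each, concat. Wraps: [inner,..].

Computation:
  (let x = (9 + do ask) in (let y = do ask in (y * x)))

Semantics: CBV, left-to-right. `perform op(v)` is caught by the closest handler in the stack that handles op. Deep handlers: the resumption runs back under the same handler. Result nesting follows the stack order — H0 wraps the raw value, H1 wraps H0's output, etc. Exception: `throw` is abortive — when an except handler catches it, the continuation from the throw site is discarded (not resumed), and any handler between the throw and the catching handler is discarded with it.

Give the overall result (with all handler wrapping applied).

Evaluation trace:
ask @ H2 ⇒ 1
ask @ H2 ⇒ 1
H0 returns 10
H1 returns (10, ())
H2 returns (10, ())
H3 returns [(10, ())]
= [(10, ())]

Answer: [(10, ())]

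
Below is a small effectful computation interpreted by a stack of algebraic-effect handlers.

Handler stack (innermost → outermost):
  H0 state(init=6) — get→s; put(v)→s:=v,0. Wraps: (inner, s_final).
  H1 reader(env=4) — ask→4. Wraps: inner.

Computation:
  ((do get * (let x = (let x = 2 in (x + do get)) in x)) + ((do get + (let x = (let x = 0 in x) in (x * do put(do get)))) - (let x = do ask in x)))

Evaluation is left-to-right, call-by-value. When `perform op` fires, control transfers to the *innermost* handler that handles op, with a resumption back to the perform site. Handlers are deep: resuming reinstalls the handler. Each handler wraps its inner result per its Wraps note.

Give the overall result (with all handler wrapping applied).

Answer: (50, 6)

Step-by-step:
get @ H0 ⇒ 6
get @ H0 ⇒ 6
get @ H0 ⇒ 6
get @ H0 ⇒ 6
put(6) @ H0 ⇒ s:=6
ask @ H1 ⇒ 4
H0 returns (50, 6)
H1 returns (50, 6)
= (50, 6)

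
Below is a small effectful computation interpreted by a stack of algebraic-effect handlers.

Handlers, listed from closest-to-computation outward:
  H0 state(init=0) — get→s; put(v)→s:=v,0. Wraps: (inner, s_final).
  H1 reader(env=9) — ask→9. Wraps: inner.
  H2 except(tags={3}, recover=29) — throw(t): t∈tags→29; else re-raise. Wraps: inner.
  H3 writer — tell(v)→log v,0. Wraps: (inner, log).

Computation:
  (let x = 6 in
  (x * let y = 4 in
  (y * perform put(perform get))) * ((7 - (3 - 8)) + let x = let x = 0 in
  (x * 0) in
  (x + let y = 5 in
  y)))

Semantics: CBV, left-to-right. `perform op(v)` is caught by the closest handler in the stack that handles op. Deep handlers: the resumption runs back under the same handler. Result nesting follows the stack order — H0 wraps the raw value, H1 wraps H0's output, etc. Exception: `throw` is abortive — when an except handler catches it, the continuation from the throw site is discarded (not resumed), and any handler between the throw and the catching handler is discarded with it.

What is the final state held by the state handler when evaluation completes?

Evaluation trace:
get @ H0 ⇒ 0
put(0) @ H0 ⇒ s:=0
H0 returns (0, 0)
H1 returns (0, 0)
H2 returns (0, 0)
H3 returns ((0, 0), ())
= ((0, 0), ())

Answer: 0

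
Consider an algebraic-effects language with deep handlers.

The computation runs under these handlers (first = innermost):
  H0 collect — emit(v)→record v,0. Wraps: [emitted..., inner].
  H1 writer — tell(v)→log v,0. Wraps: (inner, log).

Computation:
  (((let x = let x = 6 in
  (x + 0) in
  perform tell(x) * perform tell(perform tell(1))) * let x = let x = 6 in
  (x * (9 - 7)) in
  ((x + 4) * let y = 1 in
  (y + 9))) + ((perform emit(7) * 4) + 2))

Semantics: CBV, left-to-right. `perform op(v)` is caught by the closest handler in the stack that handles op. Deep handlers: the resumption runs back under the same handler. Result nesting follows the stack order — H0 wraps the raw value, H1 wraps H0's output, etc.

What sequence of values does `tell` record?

Evaluation trace:
tell(6) @ H1 ⇒ log+=6
tell(1) @ H1 ⇒ log+=1
tell(0) @ H1 ⇒ log+=0
emit(7) @ H0 ⇒ out+=7
H0 returns [7, 2]
H1 returns ([7, 2], (6, 1, 0))
= ([7, 2], (6, 1, 0))

Answer: (6, 1, 0)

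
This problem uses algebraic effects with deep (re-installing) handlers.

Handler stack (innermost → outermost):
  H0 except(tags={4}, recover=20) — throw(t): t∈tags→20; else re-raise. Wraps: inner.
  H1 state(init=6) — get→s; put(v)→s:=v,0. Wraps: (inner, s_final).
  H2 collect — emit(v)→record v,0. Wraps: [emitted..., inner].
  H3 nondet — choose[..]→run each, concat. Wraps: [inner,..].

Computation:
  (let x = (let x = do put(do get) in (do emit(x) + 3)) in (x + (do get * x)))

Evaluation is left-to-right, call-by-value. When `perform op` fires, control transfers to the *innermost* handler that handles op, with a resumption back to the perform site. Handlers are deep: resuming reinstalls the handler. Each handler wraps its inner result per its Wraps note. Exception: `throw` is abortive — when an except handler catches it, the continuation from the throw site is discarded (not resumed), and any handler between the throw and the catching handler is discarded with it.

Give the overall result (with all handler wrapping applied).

Working:
get @ H1 ⇒ 6
put(6) @ H1 ⇒ s:=6
emit(0) @ H2 ⇒ out+=0
get @ H1 ⇒ 6
H0 returns 21
H1 returns (21, 6)
H2 returns [0, (21, 6)]
H3 returns [[0, (21, 6)]]
= [[0, (21, 6)]]

Answer: [[0, (21, 6)]]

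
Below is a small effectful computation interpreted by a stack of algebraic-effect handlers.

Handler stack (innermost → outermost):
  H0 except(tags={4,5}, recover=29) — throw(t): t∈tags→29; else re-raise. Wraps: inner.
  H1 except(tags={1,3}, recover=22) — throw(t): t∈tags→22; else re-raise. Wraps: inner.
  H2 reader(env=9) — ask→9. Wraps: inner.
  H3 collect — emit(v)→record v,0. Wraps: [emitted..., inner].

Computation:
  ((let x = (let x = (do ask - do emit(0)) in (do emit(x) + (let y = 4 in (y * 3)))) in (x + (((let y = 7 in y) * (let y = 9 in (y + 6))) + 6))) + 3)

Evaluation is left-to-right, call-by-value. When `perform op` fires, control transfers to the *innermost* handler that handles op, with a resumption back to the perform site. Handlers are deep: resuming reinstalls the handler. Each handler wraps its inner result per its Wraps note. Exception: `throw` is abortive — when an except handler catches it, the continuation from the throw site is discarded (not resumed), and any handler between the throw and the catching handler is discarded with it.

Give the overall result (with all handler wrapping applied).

Answer: [0, 9, 126]

Evaluation trace:
ask @ H2 ⇒ 9
emit(0) @ H3 ⇒ out+=0
emit(9) @ H3 ⇒ out+=9
H0 returns 126
H1 returns 126
H2 returns 126
H3 returns [0, 9, 126]
= [0, 9, 126]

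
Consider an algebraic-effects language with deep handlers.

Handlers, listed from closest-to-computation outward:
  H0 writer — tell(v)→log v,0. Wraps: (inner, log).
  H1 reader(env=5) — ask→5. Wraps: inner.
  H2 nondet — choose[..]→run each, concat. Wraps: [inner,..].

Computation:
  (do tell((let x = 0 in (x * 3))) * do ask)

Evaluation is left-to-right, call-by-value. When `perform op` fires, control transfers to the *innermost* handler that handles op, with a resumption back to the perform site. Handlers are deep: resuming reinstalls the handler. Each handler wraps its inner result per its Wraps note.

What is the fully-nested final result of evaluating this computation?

Step-by-step:
tell(0) @ H0 ⇒ log+=0
ask @ H1 ⇒ 5
H0 returns (0, (0))
H1 returns (0, (0))
H2 returns [(0, (0))]
= [(0, (0))]

Answer: [(0, (0))]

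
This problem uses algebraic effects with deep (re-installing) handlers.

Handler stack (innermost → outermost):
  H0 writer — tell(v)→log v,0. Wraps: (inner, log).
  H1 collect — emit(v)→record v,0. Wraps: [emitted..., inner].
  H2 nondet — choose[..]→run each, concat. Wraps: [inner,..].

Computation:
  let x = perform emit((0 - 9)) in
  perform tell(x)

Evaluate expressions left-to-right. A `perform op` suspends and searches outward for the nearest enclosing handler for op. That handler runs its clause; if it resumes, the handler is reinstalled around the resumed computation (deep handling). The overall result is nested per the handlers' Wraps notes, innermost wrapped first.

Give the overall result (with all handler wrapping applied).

Answer: [[-9, (0, (0))]]

Working:
emit(-9) @ H1 ⇒ out+=-9
tell(0) @ H0 ⇒ log+=0
H0 returns (0, (0))
H1 returns [-9, (0, (0))]
H2 returns [[-9, (0, (0))]]
= [[-9, (0, (0))]]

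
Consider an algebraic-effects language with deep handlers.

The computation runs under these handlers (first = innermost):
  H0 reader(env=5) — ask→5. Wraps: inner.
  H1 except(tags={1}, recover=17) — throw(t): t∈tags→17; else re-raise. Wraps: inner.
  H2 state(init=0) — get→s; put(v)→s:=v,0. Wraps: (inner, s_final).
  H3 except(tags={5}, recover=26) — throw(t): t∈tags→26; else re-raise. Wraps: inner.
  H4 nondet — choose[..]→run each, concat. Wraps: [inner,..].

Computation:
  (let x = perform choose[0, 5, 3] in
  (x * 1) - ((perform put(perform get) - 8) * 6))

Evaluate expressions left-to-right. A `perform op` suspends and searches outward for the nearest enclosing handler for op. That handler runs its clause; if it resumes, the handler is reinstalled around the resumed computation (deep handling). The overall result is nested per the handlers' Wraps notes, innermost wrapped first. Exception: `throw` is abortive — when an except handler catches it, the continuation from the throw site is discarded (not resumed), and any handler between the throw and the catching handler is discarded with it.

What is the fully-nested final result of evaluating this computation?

Answer: [(48, 0), (53, 0), (51, 0)]

Working:
choose[0, 5, 3] @ H4
  branch[0] choose=0:
    get @ H2 ⇒ 0
    put(0) @ H2 ⇒ s:=0
    H0 returns 48
    H1 returns 48
    H2 returns (48, 0)
    H3 returns (48, 0)
    H4 returns [(48, 0)]
  branch[1] choose=5:
    get @ H2 ⇒ 0
    put(0) @ H2 ⇒ s:=0
    H0 returns 53
    H1 returns 53
    H2 returns (53, 0)
    H3 returns (53, 0)
    H4 returns [(53, 0)]
  branch[2] choose=3:
    get @ H2 ⇒ 0
    put(0) @ H2 ⇒ s:=0
    H0 returns 51
    H1 returns 51
    H2 returns (51, 0)
    H3 returns (51, 0)
    H4 returns [(51, 0)]
= [(48, 0), (53, 0), (51, 0)]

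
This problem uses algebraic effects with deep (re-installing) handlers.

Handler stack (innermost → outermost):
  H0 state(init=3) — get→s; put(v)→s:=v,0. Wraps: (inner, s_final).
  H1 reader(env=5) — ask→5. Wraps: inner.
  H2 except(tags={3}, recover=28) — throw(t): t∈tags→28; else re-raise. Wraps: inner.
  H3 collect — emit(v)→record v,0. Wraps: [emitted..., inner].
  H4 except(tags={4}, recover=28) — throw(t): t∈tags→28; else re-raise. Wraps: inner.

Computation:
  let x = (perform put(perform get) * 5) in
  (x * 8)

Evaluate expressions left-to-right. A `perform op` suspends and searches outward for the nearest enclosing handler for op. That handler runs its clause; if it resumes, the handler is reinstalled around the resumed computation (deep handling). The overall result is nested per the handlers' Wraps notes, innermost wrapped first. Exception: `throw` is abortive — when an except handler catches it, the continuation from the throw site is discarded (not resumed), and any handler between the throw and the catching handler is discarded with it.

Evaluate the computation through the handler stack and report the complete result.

Answer: [(0, 3)]

Step-by-step:
get @ H0 ⇒ 3
put(3) @ H0 ⇒ s:=3
H0 returns (0, 3)
H1 returns (0, 3)
H2 returns (0, 3)
H3 returns [(0, 3)]
H4 returns [(0, 3)]
= [(0, 3)]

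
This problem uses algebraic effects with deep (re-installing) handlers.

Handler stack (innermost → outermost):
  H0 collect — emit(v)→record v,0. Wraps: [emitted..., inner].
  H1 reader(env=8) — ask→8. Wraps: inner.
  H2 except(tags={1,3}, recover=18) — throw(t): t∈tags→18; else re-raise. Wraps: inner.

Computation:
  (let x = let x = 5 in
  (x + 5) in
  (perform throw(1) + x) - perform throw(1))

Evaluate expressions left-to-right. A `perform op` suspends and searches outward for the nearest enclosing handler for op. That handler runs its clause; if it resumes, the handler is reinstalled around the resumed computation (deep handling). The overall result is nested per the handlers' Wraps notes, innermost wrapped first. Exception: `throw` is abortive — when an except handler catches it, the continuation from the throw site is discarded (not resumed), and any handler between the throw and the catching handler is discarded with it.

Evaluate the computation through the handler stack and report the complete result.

Answer: 18

Step-by-step:
throw(1) @ H2 caught ⇒ 18
= 18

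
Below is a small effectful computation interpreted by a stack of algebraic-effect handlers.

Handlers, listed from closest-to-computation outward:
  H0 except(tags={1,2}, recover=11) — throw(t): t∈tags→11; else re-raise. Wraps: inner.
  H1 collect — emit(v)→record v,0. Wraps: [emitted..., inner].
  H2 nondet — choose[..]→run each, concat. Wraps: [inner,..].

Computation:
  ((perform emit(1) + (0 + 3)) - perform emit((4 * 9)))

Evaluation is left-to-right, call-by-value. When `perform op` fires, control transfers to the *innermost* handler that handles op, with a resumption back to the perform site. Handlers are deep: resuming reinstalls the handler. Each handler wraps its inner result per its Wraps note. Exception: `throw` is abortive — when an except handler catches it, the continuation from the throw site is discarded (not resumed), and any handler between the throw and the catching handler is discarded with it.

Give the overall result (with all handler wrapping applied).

Answer: [[1, 36, 3]]

Working:
emit(1) @ H1 ⇒ out+=1
emit(36) @ H1 ⇒ out+=36
H0 returns 3
H1 returns [1, 36, 3]
H2 returns [[1, 36, 3]]
= [[1, 36, 3]]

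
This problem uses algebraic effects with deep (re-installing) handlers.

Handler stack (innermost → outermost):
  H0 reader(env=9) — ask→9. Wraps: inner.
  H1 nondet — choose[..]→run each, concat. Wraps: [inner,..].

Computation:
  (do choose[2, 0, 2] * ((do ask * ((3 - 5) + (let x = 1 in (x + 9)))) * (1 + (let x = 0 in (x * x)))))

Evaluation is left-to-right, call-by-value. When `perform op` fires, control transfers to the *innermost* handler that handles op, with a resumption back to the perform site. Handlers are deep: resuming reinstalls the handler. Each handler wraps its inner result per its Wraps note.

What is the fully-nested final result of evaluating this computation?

Answer: [144, 0, 144]

Evaluation trace:
choose[2, 0, 2] @ H1
  branch[0] choose=2:
    ask @ H0 ⇒ 9
    H0 returns 144
    H1 returns [144]
  branch[1] choose=0:
    ask @ H0 ⇒ 9
    H0 returns 0
    H1 returns [0]
  branch[2] choose=2:
    ask @ H0 ⇒ 9
    H0 returns 144
    H1 returns [144]
= [144, 0, 144]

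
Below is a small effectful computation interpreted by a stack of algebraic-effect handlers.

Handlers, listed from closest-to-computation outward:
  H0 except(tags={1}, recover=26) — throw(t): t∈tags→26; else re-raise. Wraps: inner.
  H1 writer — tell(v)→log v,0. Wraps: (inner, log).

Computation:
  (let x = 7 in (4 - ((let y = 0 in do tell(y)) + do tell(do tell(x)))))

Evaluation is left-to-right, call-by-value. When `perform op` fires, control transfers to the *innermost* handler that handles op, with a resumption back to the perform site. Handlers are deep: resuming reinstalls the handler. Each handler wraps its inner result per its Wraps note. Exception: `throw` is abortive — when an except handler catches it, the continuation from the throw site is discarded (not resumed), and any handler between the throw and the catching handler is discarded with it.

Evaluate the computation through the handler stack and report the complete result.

Answer: (4, (0, 7, 0))

Evaluation trace:
tell(0) @ H1 ⇒ log+=0
tell(7) @ H1 ⇒ log+=7
tell(0) @ H1 ⇒ log+=0
H0 returns 4
H1 returns (4, (0, 7, 0))
= (4, (0, 7, 0))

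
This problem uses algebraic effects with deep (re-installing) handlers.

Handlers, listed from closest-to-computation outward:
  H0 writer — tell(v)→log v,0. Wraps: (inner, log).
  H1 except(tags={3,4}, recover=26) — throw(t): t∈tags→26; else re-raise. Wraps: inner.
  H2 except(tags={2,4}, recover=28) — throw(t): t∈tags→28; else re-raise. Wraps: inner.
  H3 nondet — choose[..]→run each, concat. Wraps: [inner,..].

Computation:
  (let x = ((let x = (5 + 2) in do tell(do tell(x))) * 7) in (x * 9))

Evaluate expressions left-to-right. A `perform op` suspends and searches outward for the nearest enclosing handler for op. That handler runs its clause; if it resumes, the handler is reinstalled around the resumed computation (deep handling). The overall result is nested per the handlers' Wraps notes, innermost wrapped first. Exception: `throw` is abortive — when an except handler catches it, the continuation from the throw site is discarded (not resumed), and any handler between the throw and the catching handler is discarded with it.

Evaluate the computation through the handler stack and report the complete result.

Answer: [(0, (7, 0))]

Working:
tell(7) @ H0 ⇒ log+=7
tell(0) @ H0 ⇒ log+=0
H0 returns (0, (7, 0))
H1 returns (0, (7, 0))
H2 returns (0, (7, 0))
H3 returns [(0, (7, 0))]
= [(0, (7, 0))]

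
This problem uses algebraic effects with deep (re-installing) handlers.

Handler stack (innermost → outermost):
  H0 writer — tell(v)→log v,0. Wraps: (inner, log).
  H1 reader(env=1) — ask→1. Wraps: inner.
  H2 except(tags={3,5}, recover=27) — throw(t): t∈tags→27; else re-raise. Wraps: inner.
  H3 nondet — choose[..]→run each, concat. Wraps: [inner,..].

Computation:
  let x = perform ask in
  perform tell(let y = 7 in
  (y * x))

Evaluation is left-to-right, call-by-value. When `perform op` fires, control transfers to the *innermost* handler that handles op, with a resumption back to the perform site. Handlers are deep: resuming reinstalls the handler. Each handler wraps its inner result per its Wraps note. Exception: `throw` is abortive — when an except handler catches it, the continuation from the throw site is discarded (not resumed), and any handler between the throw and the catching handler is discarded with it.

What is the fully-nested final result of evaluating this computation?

Answer: [(0, (7))]

Working:
ask @ H1 ⇒ 1
tell(7) @ H0 ⇒ log+=7
H0 returns (0, (7))
H1 returns (0, (7))
H2 returns (0, (7))
H3 returns [(0, (7))]
= [(0, (7))]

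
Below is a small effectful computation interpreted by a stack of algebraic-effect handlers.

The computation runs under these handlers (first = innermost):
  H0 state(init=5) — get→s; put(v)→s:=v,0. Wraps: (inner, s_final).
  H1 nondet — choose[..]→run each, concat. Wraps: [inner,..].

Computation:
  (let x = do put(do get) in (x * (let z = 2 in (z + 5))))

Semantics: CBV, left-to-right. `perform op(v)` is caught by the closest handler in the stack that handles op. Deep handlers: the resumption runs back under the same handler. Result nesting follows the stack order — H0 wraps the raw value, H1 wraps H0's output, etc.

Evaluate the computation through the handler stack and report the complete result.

Evaluation trace:
get @ H0 ⇒ 5
put(5) @ H0 ⇒ s:=5
H0 returns (0, 5)
H1 returns [(0, 5)]
= [(0, 5)]

Answer: [(0, 5)]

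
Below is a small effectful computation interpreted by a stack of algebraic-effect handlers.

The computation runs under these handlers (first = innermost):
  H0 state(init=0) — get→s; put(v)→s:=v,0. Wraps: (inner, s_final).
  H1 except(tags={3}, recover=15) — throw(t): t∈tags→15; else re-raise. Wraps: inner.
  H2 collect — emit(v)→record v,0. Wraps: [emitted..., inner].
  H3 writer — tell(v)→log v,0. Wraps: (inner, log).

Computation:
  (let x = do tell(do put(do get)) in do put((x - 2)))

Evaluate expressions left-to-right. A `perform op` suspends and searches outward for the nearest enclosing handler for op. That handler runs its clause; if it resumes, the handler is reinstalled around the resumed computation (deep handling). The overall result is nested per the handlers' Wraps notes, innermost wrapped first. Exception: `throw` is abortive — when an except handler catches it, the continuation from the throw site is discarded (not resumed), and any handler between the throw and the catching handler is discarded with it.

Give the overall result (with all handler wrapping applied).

Answer: ([(0, -2)], (0))

Working:
get @ H0 ⇒ 0
put(0) @ H0 ⇒ s:=0
tell(0) @ H3 ⇒ log+=0
put(-2) @ H0 ⇒ s:=-2
H0 returns (0, -2)
H1 returns (0, -2)
H2 returns [(0, -2)]
H3 returns ([(0, -2)], (0))
= ([(0, -2)], (0))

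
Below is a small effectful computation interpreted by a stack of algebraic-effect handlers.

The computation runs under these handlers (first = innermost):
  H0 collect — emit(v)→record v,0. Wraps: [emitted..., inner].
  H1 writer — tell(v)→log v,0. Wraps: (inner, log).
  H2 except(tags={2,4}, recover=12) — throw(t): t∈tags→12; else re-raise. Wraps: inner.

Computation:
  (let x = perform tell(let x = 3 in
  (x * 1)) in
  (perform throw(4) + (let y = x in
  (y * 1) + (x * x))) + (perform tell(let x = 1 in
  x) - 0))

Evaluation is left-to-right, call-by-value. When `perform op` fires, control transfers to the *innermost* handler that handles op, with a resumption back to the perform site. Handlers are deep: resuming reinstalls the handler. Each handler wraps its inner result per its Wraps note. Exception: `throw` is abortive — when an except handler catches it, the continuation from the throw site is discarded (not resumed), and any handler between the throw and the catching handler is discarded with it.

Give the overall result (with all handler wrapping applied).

Answer: 12

Working:
tell(3) @ H1 ⇒ log+=3
throw(4) @ H2 caught ⇒ 12
= 12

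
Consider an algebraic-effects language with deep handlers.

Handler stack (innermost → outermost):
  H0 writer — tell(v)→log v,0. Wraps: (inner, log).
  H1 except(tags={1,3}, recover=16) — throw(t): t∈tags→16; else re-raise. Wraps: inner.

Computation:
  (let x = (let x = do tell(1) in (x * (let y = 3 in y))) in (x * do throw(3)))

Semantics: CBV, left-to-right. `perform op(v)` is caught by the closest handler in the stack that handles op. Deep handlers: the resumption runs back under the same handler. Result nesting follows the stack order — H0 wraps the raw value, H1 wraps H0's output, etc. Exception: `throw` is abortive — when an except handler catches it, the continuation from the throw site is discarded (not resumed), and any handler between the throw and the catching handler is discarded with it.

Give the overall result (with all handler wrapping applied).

Evaluation trace:
tell(1) @ H0 ⇒ log+=1
throw(3) @ H1 caught ⇒ 16
= 16

Answer: 16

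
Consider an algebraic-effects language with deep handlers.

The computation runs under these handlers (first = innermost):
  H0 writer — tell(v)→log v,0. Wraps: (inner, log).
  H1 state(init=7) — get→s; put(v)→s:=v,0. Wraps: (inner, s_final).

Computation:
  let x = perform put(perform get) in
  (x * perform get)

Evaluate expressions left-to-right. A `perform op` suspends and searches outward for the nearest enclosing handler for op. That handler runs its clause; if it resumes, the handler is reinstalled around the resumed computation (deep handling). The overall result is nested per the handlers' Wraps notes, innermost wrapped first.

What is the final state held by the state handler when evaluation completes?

Answer: 7

Step-by-step:
get @ H1 ⇒ 7
put(7) @ H1 ⇒ s:=7
get @ H1 ⇒ 7
H0 returns (0, ())
H1 returns ((0, ()), 7)
= ((0, ()), 7)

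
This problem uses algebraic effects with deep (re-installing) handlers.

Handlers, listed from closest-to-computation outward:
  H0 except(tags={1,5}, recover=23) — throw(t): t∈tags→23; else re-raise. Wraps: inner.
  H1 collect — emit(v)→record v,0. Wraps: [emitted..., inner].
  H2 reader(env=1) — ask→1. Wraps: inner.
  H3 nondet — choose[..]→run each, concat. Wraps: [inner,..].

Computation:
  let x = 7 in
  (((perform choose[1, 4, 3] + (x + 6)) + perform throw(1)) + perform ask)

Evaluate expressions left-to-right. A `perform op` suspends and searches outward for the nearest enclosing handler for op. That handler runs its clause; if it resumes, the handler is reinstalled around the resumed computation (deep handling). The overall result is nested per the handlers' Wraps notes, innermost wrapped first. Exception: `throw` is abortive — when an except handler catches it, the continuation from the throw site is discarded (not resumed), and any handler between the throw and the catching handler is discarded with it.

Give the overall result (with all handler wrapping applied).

Answer: [[23], [23], [23]]

Step-by-step:
choose[1, 4, 3] @ H3
  branch[0] choose=1:
    throw(1) @ H0 caught ⇒ 23
    H1 returns [23]
    H2 returns [23]
    H3 returns [[23]]
  branch[1] choose=4:
    throw(1) @ H0 caught ⇒ 23
    H1 returns [23]
    H2 returns [23]
    H3 returns [[23]]
  branch[2] choose=3:
    throw(1) @ H0 caught ⇒ 23
    H1 returns [23]
    H2 returns [23]
    H3 returns [[23]]
= [[23], [23], [23]]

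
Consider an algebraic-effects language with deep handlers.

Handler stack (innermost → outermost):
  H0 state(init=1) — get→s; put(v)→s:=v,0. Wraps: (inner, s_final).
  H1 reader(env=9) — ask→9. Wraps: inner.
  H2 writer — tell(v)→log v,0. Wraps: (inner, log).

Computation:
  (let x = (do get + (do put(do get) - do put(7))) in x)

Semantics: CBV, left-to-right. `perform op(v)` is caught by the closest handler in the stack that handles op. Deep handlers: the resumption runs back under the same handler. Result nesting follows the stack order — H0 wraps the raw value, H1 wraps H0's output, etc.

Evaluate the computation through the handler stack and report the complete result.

Answer: ((1, 7), ())

Working:
get @ H0 ⇒ 1
get @ H0 ⇒ 1
put(1) @ H0 ⇒ s:=1
put(7) @ H0 ⇒ s:=7
H0 returns (1, 7)
H1 returns (1, 7)
H2 returns ((1, 7), ())
= ((1, 7), ())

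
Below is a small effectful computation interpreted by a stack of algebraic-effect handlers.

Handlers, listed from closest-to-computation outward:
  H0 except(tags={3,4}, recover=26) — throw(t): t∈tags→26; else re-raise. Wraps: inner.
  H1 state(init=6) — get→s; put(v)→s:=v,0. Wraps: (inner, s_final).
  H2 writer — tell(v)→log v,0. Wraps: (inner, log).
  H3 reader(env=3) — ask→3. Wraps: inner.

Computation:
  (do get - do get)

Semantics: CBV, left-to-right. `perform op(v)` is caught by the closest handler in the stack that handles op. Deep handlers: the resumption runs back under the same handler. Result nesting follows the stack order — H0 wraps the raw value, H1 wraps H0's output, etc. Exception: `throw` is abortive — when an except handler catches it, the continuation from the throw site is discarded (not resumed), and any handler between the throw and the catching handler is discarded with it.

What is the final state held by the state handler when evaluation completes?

Answer: 6

Working:
get @ H1 ⇒ 6
get @ H1 ⇒ 6
H0 returns 0
H1 returns (0, 6)
H2 returns ((0, 6), ())
H3 returns ((0, 6), ())
= ((0, 6), ())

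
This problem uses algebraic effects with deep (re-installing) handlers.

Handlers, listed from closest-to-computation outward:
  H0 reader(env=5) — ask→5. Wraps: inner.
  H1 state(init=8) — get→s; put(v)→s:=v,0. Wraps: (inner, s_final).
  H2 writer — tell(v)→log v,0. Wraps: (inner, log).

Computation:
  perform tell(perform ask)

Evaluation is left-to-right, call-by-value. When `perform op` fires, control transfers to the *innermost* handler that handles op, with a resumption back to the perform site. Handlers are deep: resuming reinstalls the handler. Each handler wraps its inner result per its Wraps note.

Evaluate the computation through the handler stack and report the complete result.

Working:
ask @ H0 ⇒ 5
tell(5) @ H2 ⇒ log+=5
H0 returns 0
H1 returns (0, 8)
H2 returns ((0, 8), (5))
= ((0, 8), (5))

Answer: ((0, 8), (5))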